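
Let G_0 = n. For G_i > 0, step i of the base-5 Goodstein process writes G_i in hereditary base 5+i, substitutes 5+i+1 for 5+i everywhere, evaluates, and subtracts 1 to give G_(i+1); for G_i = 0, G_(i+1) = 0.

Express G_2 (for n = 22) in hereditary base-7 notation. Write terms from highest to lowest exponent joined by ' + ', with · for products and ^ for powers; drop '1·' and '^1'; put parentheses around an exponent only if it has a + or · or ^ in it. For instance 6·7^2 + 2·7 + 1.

4·7

G_0 = 22. HB_5(22) = 4·5 + 2. Bump = 26. G_1 = 25.
G_1 = 25. HB_6(25) = 4·6 + 1. Bump = 29. G_2 = 28.
G_2 = 28. HB_7(28) = 4·7. Bump = 32. G_3 = 31.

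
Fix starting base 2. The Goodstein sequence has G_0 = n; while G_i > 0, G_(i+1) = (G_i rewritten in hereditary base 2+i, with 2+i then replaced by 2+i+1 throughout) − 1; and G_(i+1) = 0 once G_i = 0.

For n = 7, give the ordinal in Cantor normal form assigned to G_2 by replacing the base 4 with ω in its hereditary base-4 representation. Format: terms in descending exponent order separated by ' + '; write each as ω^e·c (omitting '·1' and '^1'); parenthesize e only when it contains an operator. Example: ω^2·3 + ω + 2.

i=0: 7 = 2^2 + 2 + 1 (b=2); 2→3: 3^3 + 3 + 1 = 31; 31−1 = 30
i=1: 30 = 3^3 + 3 (b=3); 3→4: 4^4 + 4 = 260; 260−1 = 259
i=2: 259 = 4^4 + 3 (b=4); 4→5: 5^5 + 3 = 3128; 3128−1 = 3127

ω^ω + 3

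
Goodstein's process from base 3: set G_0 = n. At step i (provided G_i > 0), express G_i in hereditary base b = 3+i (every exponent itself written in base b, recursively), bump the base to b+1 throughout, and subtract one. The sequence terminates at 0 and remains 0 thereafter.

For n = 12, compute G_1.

19

(0) 12|_3 = 3^2 + 3 ↦ 4^2 + 4|_4 = 20 ⇒ 19
(1) 19|_4 = 4^2 + 3 ↦ 5^2 + 3|_5 = 28 ⇒ 27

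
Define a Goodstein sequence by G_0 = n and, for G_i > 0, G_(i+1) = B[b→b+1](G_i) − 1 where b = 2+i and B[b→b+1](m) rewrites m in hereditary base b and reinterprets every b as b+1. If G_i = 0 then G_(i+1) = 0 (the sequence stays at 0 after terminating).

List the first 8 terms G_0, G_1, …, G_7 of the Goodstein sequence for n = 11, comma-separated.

11 —HB2→ 2^(2 + 1) + 2 + 1 —bump→ 3^(3 + 1) + 3 + 1 = 85 —(−1)→ 84
84 —HB3→ 3^(3 + 1) + 3 —bump→ 4^(4 + 1) + 4 = 1028 —(−1)→ 1027
1027 —HB4→ 4^(4 + 1) + 3 —bump→ 5^(5 + 1) + 3 = 15628 —(−1)→ 15627
15627 —HB5→ 5^(5 + 1) + 2 —bump→ 6^(6 + 1) + 2 = 279938 —(−1)→ 279937
279937 —HB6→ 6^(6 + 1) + 1 —bump→ 7^(7 + 1) + 1 = 5764802 —(−1)→ 5764801
5764801 —HB7→ 7^(7 + 1) —bump→ 8^(8 + 1) = 134217728 —(−1)→ 134217727
134217727 —HB8→ 7·8^8 + 7·8^7 + 7·8^6 + 7·8^5 + 7·8^4 + 7·8^3 + 7·8^2 + 7·8 + 7 —bump→ 7·9^9 + 7·9^7 + 7·9^6 + 7·9^5 + 7·9^4 + 7·9^3 + 7·9^2 + 7·9 + 7 = 2749609303 —(−1)→ 2749609302

11, 84, 1027, 15627, 279937, 5764801, 134217727, 2749609302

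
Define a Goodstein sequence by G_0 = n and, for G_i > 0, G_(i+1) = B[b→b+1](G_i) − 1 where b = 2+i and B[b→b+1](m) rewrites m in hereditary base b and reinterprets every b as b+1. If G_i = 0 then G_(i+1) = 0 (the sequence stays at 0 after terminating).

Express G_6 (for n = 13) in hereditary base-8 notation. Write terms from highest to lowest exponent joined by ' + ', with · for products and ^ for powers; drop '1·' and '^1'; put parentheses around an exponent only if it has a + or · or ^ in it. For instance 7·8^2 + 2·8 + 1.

8^(8 + 1) + 3·8^3 + 3·8^2 + 2·8 + 7

13 —HB2→ 2^(2 + 1) + 2^2 + 1 —bump→ 3^(3 + 1) + 3^3 + 1 = 109 —(−1)→ 108
108 —HB3→ 3^(3 + 1) + 3^3 —bump→ 4^(4 + 1) + 4^4 = 1280 —(−1)→ 1279
1279 —HB4→ 4^(4 + 1) + 3·4^3 + 3·4^2 + 3·4 + 3 —bump→ 5^(5 + 1) + 3·5^3 + 3·5^2 + 3·5 + 3 = 16093 —(−1)→ 16092
16092 —HB5→ 5^(5 + 1) + 3·5^3 + 3·5^2 + 3·5 + 2 —bump→ 6^(6 + 1) + 3·6^3 + 3·6^2 + 3·6 + 2 = 280712 —(−1)→ 280711
280711 —HB6→ 6^(6 + 1) + 3·6^3 + 3·6^2 + 3·6 + 1 —bump→ 7^(7 + 1) + 3·7^3 + 3·7^2 + 3·7 + 1 = 5765999 —(−1)→ 5765998
5765998 —HB7→ 7^(7 + 1) + 3·7^3 + 3·7^2 + 3·7 —bump→ 8^(8 + 1) + 3·8^3 + 3·8^2 + 3·8 = 134219480 —(−1)→ 134219479
134219479 —HB8→ 8^(8 + 1) + 3·8^3 + 3·8^2 + 2·8 + 7 —bump→ 9^(9 + 1) + 3·9^3 + 3·9^2 + 2·9 + 7 = 3486786856 —(−1)→ 3486786855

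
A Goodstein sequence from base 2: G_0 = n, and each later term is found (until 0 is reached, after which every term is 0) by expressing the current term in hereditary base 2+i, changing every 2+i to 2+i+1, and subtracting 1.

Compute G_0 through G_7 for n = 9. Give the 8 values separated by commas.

step 0: 9 = 2^(2 + 1) + 1; sub 3 for 2: 3^(3 + 1) + 1; = 82; G_1 = 82−1 = 81
step 1: 81 = 3^(3 + 1); sub 4 for 3: 4^(4 + 1); = 1024; G_2 = 1024−1 = 1023
step 2: 1023 = 3·4^4 + 3·4^3 + 3·4^2 + 3·4 + 3; sub 5 for 4: 3·5^5 + 3·5^3 + 3·5^2 + 3·5 + 3; = 9843; G_3 = 9843−1 = 9842
step 3: 9842 = 3·5^5 + 3·5^3 + 3·5^2 + 3·5 + 2; sub 6 for 5: 3·6^6 + 3·6^3 + 3·6^2 + 3·6 + 2; = 140744; G_4 = 140744−1 = 140743
step 4: 140743 = 3·6^6 + 3·6^3 + 3·6^2 + 3·6 + 1; sub 7 for 6: 3·7^7 + 3·7^3 + 3·7^2 + 3·7 + 1; = 2471827; G_5 = 2471827−1 = 2471826
step 5: 2471826 = 3·7^7 + 3·7^3 + 3·7^2 + 3·7; sub 8 for 7: 3·8^8 + 3·8^3 + 3·8^2 + 3·8; = 50333400; G_6 = 50333400−1 = 50333399
step 6: 50333399 = 3·8^8 + 3·8^3 + 3·8^2 + 2·8 + 7; sub 9 for 8: 3·9^9 + 3·9^3 + 3·9^2 + 2·9 + 7; = 1162263922; G_7 = 1162263922−1 = 1162263921

9, 81, 1023, 9842, 140743, 2471826, 50333399, 1162263921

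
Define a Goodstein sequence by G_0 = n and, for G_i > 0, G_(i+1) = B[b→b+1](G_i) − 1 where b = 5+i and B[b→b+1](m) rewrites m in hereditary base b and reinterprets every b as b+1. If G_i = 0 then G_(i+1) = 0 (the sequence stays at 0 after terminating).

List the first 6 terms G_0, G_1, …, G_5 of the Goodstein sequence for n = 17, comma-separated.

step 0: 17 = 3·5 + 2; sub 6 for 5: 3·6 + 2; = 20; G_1 = 20−1 = 19
step 1: 19 = 3·6 + 1; sub 7 for 6: 3·7 + 1; = 22; G_2 = 22−1 = 21
step 2: 21 = 3·7; sub 8 for 7: 3·8; = 24; G_3 = 24−1 = 23
step 3: 23 = 2·8 + 7; sub 9 for 8: 2·9 + 7; = 25; G_4 = 25−1 = 24
step 4: 24 = 2·9 + 6; sub 10 for 9: 2·10 + 6; = 26; G_5 = 26−1 = 25

17, 19, 21, 23, 24, 25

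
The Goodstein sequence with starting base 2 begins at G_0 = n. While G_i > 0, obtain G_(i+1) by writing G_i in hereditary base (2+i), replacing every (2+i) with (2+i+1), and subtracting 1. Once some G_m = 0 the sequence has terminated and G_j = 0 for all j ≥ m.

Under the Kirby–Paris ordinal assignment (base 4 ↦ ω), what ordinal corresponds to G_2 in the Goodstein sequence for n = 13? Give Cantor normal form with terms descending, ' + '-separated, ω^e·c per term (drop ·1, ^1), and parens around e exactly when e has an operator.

ω^(ω + 1) + ω^3·3 + ω^2·3 + ω·3 + 3

(0) 13|_2 = 2^(2 + 1) + 2^2 + 1 ↦ 3^(3 + 1) + 3^3 + 1|_3 = 109 ⇒ 108
(1) 108|_3 = 3^(3 + 1) + 3^3 ↦ 4^(4 + 1) + 4^4|_4 = 1280 ⇒ 1279
(2) 1279|_4 = 4^(4 + 1) + 3·4^3 + 3·4^2 + 3·4 + 3 ↦ 5^(5 + 1) + 3·5^3 + 3·5^2 + 3·5 + 3|_5 = 16093 ⇒ 16092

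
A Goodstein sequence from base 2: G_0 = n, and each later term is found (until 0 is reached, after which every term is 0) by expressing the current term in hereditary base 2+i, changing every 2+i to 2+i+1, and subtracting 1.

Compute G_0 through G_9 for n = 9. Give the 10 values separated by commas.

9 —HB2→ 2^(2 + 1) + 1 —bump→ 3^(3 + 1) + 1 = 82 —(−1)→ 81
81 —HB3→ 3^(3 + 1) —bump→ 4^(4 + 1) = 1024 —(−1)→ 1023
1023 —HB4→ 3·4^4 + 3·4^3 + 3·4^2 + 3·4 + 3 —bump→ 3·5^5 + 3·5^3 + 3·5^2 + 3·5 + 3 = 9843 —(−1)→ 9842
9842 —HB5→ 3·5^5 + 3·5^3 + 3·5^2 + 3·5 + 2 —bump→ 3·6^6 + 3·6^3 + 3·6^2 + 3·6 + 2 = 140744 —(−1)→ 140743
140743 —HB6→ 3·6^6 + 3·6^3 + 3·6^2 + 3·6 + 1 —bump→ 3·7^7 + 3·7^3 + 3·7^2 + 3·7 + 1 = 2471827 —(−1)→ 2471826
2471826 —HB7→ 3·7^7 + 3·7^3 + 3·7^2 + 3·7 —bump→ 3·8^8 + 3·8^3 + 3·8^2 + 3·8 = 50333400 —(−1)→ 50333399
50333399 —HB8→ 3·8^8 + 3·8^3 + 3·8^2 + 2·8 + 7 —bump→ 3·9^9 + 3·9^3 + 3·9^2 + 2·9 + 7 = 1162263922 —(−1)→ 1162263921
1162263921 —HB9→ 3·9^9 + 3·9^3 + 3·9^2 + 2·9 + 6 —bump→ 3·10^10 + 3·10^3 + 3·10^2 + 2·10 + 6 = 30000003326 —(−1)→ 30000003325
30000003325 —HB10→ 3·10^10 + 3·10^3 + 3·10^2 + 2·10 + 5 —bump→ 3·11^11 + 3·11^3 + 3·11^2 + 2·11 + 5 = 855935016216 —(−1)→ 855935016215

9, 81, 1023, 9842, 140743, 2471826, 50333399, 1162263921, 30000003325, 855935016215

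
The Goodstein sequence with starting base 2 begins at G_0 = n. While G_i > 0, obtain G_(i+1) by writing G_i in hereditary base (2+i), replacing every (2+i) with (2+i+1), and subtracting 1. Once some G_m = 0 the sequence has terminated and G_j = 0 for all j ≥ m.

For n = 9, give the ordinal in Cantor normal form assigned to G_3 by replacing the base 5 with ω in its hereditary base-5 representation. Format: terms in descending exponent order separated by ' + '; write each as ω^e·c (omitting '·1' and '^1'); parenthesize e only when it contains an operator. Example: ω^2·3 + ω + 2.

ω^ω·3 + ω^3·3 + ω^2·3 + ω·3 + 2

G_0=9  [base 2] 2^(2 + 1) + 1  →[2↦3]→  3^(3 + 1) + 1 = 82  −1 ⇒ G_1=81
G_1=81  [base 3] 3^(3 + 1)  →[3↦4]→  4^(4 + 1) = 1024  −1 ⇒ G_2=1023
G_2=1023  [base 4] 3·4^4 + 3·4^3 + 3·4^2 + 3·4 + 3  →[4↦5]→  3·5^5 + 3·5^3 + 3·5^2 + 3·5 + 3 = 9843  −1 ⇒ G_3=9842
G_3=9842  [base 5] 3·5^5 + 3·5^3 + 3·5^2 + 3·5 + 2  →[5↦6]→  3·6^6 + 3·6^3 + 3·6^2 + 3·6 + 2 = 140744  −1 ⇒ G_4=140743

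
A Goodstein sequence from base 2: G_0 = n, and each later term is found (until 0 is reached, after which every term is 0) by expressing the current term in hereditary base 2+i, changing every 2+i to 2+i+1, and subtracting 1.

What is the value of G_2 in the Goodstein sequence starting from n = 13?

1279

[0] 13 ≡ 2^(2 + 1) + 2^2 + 1 (base 2). Lift 3: 109. −1: 108.
[1] 108 ≡ 3^(3 + 1) + 3^3 (base 3). Lift 4: 1280. −1: 1279.
[2] 1279 ≡ 4^(4 + 1) + 3·4^3 + 3·4^2 + 3·4 + 3 (base 4). Lift 5: 16093. −1: 16092.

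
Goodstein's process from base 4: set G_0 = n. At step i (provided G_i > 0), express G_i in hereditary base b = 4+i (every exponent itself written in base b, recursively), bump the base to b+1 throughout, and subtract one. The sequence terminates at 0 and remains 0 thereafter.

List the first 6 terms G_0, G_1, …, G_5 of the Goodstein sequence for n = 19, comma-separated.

G_0 = 19. HB_4(19) = 4^2 + 3. Bump = 28. G_1 = 27.
G_1 = 27. HB_5(27) = 5^2 + 2. Bump = 38. G_2 = 37.
G_2 = 37. HB_6(37) = 6^2 + 1. Bump = 50. G_3 = 49.
G_3 = 49. HB_7(49) = 7^2. Bump = 64. G_4 = 63.
G_4 = 63. HB_8(63) = 7·8 + 7. Bump = 70. G_5 = 69.

19, 27, 37, 49, 63, 69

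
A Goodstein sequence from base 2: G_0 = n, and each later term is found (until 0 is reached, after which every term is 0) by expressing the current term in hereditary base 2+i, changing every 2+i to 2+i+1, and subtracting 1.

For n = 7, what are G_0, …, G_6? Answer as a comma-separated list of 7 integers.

G_0=7  [base 2] 2^2 + 2 + 1  →[2↦3]→  3^3 + 3 + 1 = 31  −1 ⇒ G_1=30
G_1=30  [base 3] 3^3 + 3  →[3↦4]→  4^4 + 4 = 260  −1 ⇒ G_2=259
G_2=259  [base 4] 4^4 + 3  →[4↦5]→  5^5 + 3 = 3128  −1 ⇒ G_3=3127
G_3=3127  [base 5] 5^5 + 2  →[5↦6]→  6^6 + 2 = 46658  −1 ⇒ G_4=46657
G_4=46657  [base 6] 6^6 + 1  →[6↦7]→  7^7 + 1 = 823544  −1 ⇒ G_5=823543
G_5=823543  [base 7] 7^7  →[7↦8]→  8^8 = 16777216  −1 ⇒ G_6=16777215

7, 30, 259, 3127, 46657, 823543, 16777215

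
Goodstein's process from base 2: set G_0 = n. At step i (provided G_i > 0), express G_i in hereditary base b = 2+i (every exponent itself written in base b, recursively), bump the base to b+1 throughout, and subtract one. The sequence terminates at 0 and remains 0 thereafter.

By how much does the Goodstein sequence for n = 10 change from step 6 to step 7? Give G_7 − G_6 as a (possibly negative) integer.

base 2: 10 = 2^(2 + 1) + 2; at 3: 3^(3 + 1) + 3 = 84; next = 83
base 3: 83 = 3^(3 + 1) + 2; at 4: 4^(4 + 1) + 2 = 1026; next = 1025
base 4: 1025 = 4^(4 + 1) + 1; at 5: 5^(5 + 1) + 1 = 15626; next = 15625
base 5: 15625 = 5^(5 + 1); at 6: 6^(6 + 1) = 279936; next = 279935
base 6: 279935 = 5·6^6 + 5·6^5 + 5·6^4 + 5·6^3 + 5·6^2 + 5·6 + 5; at 7: 5·7^7 + 5·7^5 + 5·7^4 + 5·7^3 + 5·7^2 + 5·7 + 5 = 4215755; next = 4215754
base 7: 4215754 = 5·7^7 + 5·7^5 + 5·7^4 + 5·7^3 + 5·7^2 + 5·7 + 4; at 8: 5·8^8 + 5·8^5 + 5·8^4 + 5·8^3 + 5·8^2 + 5·8 + 4 = 84073324; next = 84073323
base 8: 84073323 = 5·8^8 + 5·8^5 + 5·8^4 + 5·8^3 + 5·8^2 + 5·8 + 3; at 9: 5·9^9 + 5·9^5 + 5·9^4 + 5·9^3 + 5·9^2 + 5·9 + 3 = 1937434593; next = 1937434592

1853361269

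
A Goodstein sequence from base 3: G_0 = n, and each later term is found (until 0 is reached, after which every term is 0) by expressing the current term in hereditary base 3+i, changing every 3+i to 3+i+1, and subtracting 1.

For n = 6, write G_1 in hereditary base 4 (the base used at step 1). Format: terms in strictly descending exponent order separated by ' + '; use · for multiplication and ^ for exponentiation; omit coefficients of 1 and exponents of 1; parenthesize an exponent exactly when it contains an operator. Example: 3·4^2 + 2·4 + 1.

4 + 3

step 0: 6 = 2·3; sub 4 for 3: 2·4; = 8; G_1 = 8−1 = 7
step 1: 7 = 4 + 3; sub 5 for 4: 5 + 3; = 8; G_2 = 8−1 = 7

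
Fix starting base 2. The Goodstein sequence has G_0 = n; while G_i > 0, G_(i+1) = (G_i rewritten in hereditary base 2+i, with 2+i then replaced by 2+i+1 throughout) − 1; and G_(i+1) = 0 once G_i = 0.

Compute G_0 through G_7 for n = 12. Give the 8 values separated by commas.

12, 107, 1065, 15685, 280019, 5764910, 134217867, 3486784574

[0] 12 ≡ 2^(2 + 1) + 2^2 (base 2). Lift 3: 108. −1: 107.
[1] 107 ≡ 3^(3 + 1) + 2·3^2 + 2·3 + 2 (base 3). Lift 4: 1066. −1: 1065.
[2] 1065 ≡ 4^(4 + 1) + 2·4^2 + 2·4 + 1 (base 4). Lift 5: 15686. −1: 15685.
[3] 15685 ≡ 5^(5 + 1) + 2·5^2 + 2·5 (base 5). Lift 6: 280020. −1: 280019.
[4] 280019 ≡ 6^(6 + 1) + 2·6^2 + 6 + 5 (base 6). Lift 7: 5764911. −1: 5764910.
[5] 5764910 ≡ 7^(7 + 1) + 2·7^2 + 7 + 4 (base 7). Lift 8: 134217868. −1: 134217867.
[6] 134217867 ≡ 8^(8 + 1) + 2·8^2 + 8 + 3 (base 8). Lift 9: 3486784575. −1: 3486784574.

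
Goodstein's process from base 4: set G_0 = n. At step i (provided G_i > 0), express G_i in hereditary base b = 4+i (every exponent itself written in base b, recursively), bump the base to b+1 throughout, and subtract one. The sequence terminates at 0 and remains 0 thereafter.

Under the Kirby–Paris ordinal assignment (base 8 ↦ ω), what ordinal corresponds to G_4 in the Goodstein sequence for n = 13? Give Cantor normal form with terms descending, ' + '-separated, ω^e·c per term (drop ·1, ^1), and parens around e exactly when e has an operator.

ω·2 + 3

step 0: 13 = 3·4 + 1; sub 5 for 4: 3·5 + 1; = 16; G_1 = 16−1 = 15
step 1: 15 = 3·5; sub 6 for 5: 3·6; = 18; G_2 = 18−1 = 17
step 2: 17 = 2·6 + 5; sub 7 for 6: 2·7 + 5; = 19; G_3 = 19−1 = 18
step 3: 18 = 2·7 + 4; sub 8 for 7: 2·8 + 4; = 20; G_4 = 20−1 = 19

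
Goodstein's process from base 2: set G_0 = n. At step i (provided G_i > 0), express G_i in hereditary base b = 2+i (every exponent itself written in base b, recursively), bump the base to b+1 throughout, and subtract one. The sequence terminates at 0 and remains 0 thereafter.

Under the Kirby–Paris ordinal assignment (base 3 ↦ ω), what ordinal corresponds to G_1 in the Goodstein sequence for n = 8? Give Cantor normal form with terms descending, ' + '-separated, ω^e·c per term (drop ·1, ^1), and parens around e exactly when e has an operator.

ω^ω·2 + ω^2·2 + ω·2 + 2

[0] 8 ≡ 2^(2 + 1) (base 2). Lift 3: 81. −1: 80.
[1] 80 ≡ 2·3^3 + 2·3^2 + 2·3 + 2 (base 3). Lift 4: 554. −1: 553.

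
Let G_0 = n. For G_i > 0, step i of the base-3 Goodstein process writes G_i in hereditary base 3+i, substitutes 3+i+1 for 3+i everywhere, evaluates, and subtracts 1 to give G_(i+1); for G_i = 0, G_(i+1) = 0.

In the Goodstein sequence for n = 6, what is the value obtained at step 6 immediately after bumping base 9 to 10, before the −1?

6

i=0: 6 = 2·3 (b=3); 3→4: 2·4 = 8; 8−1 = 7
i=1: 7 = 4 + 3 (b=4); 4→5: 5 + 3 = 8; 8−1 = 7
i=2: 7 = 5 + 2 (b=5); 5→6: 6 + 2 = 8; 8−1 = 7
i=3: 7 = 6 + 1 (b=6); 6→7: 7 + 1 = 8; 8−1 = 7
i=4: 7 = 7 (b=7); 7→8: 8 = 8; 8−1 = 7
i=5: 7 = 7 (b=8); 8→9: 7 = 7; 7−1 = 6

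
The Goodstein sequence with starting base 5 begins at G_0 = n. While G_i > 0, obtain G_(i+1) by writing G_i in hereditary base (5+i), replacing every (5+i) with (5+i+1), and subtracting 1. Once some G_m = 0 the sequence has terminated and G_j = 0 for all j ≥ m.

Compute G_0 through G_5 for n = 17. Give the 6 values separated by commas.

(0) 17|_5 = 3·5 + 2 ↦ 3·6 + 2|_6 = 20 ⇒ 19
(1) 19|_6 = 3·6 + 1 ↦ 3·7 + 1|_7 = 22 ⇒ 21
(2) 21|_7 = 3·7 ↦ 3·8|_8 = 24 ⇒ 23
(3) 23|_8 = 2·8 + 7 ↦ 2·9 + 7|_9 = 25 ⇒ 24
(4) 24|_9 = 2·9 + 6 ↦ 2·10 + 6|_10 = 26 ⇒ 25

17, 19, 21, 23, 24, 25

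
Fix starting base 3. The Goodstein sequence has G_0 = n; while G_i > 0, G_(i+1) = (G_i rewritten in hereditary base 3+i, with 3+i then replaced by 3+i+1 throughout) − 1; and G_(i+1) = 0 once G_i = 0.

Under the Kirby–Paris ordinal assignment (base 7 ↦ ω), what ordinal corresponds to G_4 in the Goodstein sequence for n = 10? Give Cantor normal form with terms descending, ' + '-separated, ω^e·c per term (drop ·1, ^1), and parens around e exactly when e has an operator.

ω·4 + 2

G_0=10  [base 3] 3^2 + 1  →[3↦4]→  4^2 + 1 = 17  −1 ⇒ G_1=16
G_1=16  [base 4] 4^2  →[4↦5]→  5^2 = 25  −1 ⇒ G_2=24
G_2=24  [base 5] 4·5 + 4  →[5↦6]→  4·6 + 4 = 28  −1 ⇒ G_3=27
G_3=27  [base 6] 4·6 + 3  →[6↦7]→  4·7 + 3 = 31  −1 ⇒ G_4=30
G_4=30  [base 7] 4·7 + 2  →[7↦8]→  4·8 + 2 = 34  −1 ⇒ G_5=33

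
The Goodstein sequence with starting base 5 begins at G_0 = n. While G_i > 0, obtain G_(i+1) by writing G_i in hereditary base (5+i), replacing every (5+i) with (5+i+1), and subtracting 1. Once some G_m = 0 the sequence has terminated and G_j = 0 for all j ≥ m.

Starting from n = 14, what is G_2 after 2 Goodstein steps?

(0) 14|_5 = 2·5 + 4 ↦ 2·6 + 4|_6 = 16 ⇒ 15
(1) 15|_6 = 2·6 + 3 ↦ 2·7 + 3|_7 = 17 ⇒ 16
(2) 16|_7 = 2·7 + 2 ↦ 2·8 + 2|_8 = 18 ⇒ 17

16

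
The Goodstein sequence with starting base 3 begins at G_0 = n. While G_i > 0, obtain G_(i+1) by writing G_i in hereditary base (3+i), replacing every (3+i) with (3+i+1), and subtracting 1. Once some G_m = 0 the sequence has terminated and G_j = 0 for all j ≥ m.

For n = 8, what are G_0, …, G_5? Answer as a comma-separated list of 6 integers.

8, 9, 10, 11, 11, 11

[0] 8 ≡ 2·3 + 2 (base 3). Lift 4: 10. −1: 9.
[1] 9 ≡ 2·4 + 1 (base 4). Lift 5: 11. −1: 10.
[2] 10 ≡ 2·5 (base 5). Lift 6: 12. −1: 11.
[3] 11 ≡ 6 + 5 (base 6). Lift 7: 12. −1: 11.
[4] 11 ≡ 7 + 4 (base 7). Lift 8: 12. −1: 11.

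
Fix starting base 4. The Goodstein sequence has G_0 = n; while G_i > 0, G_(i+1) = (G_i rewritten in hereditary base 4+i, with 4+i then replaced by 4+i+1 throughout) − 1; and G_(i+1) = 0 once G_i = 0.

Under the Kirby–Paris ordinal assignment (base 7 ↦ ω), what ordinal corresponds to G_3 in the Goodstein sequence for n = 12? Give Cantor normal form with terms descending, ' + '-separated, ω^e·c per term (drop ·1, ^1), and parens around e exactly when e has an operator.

step 0: 12 = 3·4; sub 5 for 4: 3·5; = 15; G_1 = 15−1 = 14
step 1: 14 = 2·5 + 4; sub 6 for 5: 2·6 + 4; = 16; G_2 = 16−1 = 15
step 2: 15 = 2·6 + 3; sub 7 for 6: 2·7 + 3; = 17; G_3 = 17−1 = 16

ω·2 + 2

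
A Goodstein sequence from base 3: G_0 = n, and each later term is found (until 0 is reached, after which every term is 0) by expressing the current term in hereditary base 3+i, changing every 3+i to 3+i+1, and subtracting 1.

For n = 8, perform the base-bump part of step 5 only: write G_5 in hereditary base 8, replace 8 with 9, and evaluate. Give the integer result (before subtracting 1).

[0] 8 ≡ 2·3 + 2 (base 3). Lift 4: 10. −1: 9.
[1] 9 ≡ 2·4 + 1 (base 4). Lift 5: 11. −1: 10.
[2] 10 ≡ 2·5 (base 5). Lift 6: 12. −1: 11.
[3] 11 ≡ 6 + 5 (base 6). Lift 7: 12. −1: 11.
[4] 11 ≡ 7 + 4 (base 7). Lift 8: 12. −1: 11.

12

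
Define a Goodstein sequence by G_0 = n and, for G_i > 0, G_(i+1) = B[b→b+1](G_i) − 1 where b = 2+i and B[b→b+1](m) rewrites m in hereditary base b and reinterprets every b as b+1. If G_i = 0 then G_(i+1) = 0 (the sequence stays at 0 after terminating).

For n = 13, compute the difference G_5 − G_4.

5485287

13 —HB2→ 2^(2 + 1) + 2^2 + 1 —bump→ 3^(3 + 1) + 3^3 + 1 = 109 —(−1)→ 108
108 —HB3→ 3^(3 + 1) + 3^3 —bump→ 4^(4 + 1) + 4^4 = 1280 —(−1)→ 1279
1279 —HB4→ 4^(4 + 1) + 3·4^3 + 3·4^2 + 3·4 + 3 —bump→ 5^(5 + 1) + 3·5^3 + 3·5^2 + 3·5 + 3 = 16093 —(−1)→ 16092
16092 —HB5→ 5^(5 + 1) + 3·5^3 + 3·5^2 + 3·5 + 2 —bump→ 6^(6 + 1) + 3·6^3 + 3·6^2 + 3·6 + 2 = 280712 —(−1)→ 280711
280711 —HB6→ 6^(6 + 1) + 3·6^3 + 3·6^2 + 3·6 + 1 —bump→ 7^(7 + 1) + 3·7^3 + 3·7^2 + 3·7 + 1 = 5765999 —(−1)→ 5765998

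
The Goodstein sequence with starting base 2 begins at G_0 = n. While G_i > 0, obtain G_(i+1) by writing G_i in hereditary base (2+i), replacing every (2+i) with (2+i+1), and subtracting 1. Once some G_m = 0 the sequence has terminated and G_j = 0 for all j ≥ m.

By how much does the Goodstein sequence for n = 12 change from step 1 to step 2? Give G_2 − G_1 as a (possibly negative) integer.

958

G_0 = 12. HB_2(12) = 2^(2 + 1) + 2^2. Bump = 108. G_1 = 107.
G_1 = 107. HB_3(107) = 3^(3 + 1) + 2·3^2 + 2·3 + 2. Bump = 1066. G_2 = 1065.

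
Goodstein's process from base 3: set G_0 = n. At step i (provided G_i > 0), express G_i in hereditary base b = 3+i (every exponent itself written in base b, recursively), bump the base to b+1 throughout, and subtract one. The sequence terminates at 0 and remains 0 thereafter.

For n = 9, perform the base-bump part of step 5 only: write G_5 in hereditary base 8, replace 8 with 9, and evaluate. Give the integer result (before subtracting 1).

25

G_0 = 9. HB_3(9) = 3^2. Bump = 16. G_1 = 15.
G_1 = 15. HB_4(15) = 3·4 + 3. Bump = 18. G_2 = 17.
G_2 = 17. HB_5(17) = 3·5 + 2. Bump = 20. G_3 = 19.
G_3 = 19. HB_6(19) = 3·6 + 1. Bump = 22. G_4 = 21.
G_4 = 21. HB_7(21) = 3·7. Bump = 24. G_5 = 23.
G_5 = 23. HB_8(23) = 2·8 + 7. Bump = 25. G_6 = 24.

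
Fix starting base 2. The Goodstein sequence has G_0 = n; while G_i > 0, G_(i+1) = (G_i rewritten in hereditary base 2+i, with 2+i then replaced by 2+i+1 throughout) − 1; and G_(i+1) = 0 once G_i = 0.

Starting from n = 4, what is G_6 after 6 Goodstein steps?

139

4 —HB2→ 2^2 —bump→ 3^3 = 27 —(−1)→ 26
26 —HB3→ 2·3^2 + 2·3 + 2 —bump→ 2·4^2 + 2·4 + 2 = 42 —(−1)→ 41
41 —HB4→ 2·4^2 + 2·4 + 1 —bump→ 2·5^2 + 2·5 + 1 = 61 —(−1)→ 60
60 —HB5→ 2·5^2 + 2·5 —bump→ 2·6^2 + 2·6 = 84 —(−1)→ 83
83 —HB6→ 2·6^2 + 6 + 5 —bump→ 2·7^2 + 7 + 5 = 110 —(−1)→ 109
109 —HB7→ 2·7^2 + 7 + 4 —bump→ 2·8^2 + 8 + 4 = 140 —(−1)→ 139
139 —HB8→ 2·8^2 + 8 + 3 —bump→ 2·9^2 + 9 + 3 = 174 —(−1)→ 173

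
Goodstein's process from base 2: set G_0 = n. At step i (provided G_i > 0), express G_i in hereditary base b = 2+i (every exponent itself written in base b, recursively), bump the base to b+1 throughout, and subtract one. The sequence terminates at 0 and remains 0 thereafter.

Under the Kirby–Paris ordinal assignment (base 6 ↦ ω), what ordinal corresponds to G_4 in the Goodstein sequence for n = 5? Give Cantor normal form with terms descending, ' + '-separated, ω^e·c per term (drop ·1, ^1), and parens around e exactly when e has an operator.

G_0 = 5. HB_2(5) = 2^2 + 1. Bump = 28. G_1 = 27.
G_1 = 27. HB_3(27) = 3^3. Bump = 256. G_2 = 255.
G_2 = 255. HB_4(255) = 3·4^3 + 3·4^2 + 3·4 + 3. Bump = 468. G_3 = 467.
G_3 = 467. HB_5(467) = 3·5^3 + 3·5^2 + 3·5 + 2. Bump = 776. G_4 = 775.

ω^3·3 + ω^2·3 + ω·3 + 1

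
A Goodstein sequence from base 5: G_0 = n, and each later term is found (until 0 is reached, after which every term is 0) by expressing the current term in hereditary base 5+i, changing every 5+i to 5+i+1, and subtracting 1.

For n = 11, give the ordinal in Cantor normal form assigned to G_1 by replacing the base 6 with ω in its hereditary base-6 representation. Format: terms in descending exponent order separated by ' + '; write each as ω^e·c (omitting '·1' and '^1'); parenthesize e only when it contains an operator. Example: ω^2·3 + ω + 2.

ω·2

i=0: 11 = 2·5 + 1 (b=5); 5→6: 2·6 + 1 = 13; 13−1 = 12
i=1: 12 = 2·6 (b=6); 6→7: 2·7 = 14; 14−1 = 13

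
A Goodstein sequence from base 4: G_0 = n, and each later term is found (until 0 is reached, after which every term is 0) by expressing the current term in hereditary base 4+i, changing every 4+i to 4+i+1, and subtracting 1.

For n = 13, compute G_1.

step 0: 13 = 3·4 + 1; sub 5 for 4: 3·5 + 1; = 16; G_1 = 16−1 = 15
step 1: 15 = 3·5; sub 6 for 5: 3·6; = 18; G_2 = 18−1 = 17

15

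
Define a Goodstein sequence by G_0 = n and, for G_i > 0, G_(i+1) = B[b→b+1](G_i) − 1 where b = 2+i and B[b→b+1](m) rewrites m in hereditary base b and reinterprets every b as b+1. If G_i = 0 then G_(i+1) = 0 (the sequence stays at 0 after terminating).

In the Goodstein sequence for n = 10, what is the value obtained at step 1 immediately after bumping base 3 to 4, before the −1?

1026

step 0: 10 = 2^(2 + 1) + 2; sub 3 for 2: 3^(3 + 1) + 3; = 84; G_1 = 84−1 = 83
step 1: 83 = 3^(3 + 1) + 2; sub 4 for 3: 4^(4 + 1) + 2; = 1026; G_2 = 1026−1 = 1025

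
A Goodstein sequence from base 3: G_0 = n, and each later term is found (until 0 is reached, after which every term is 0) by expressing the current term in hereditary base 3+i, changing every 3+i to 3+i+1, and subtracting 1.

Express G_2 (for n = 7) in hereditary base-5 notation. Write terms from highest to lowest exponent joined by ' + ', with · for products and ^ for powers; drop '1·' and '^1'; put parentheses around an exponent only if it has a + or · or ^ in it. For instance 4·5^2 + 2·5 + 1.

G_0 = 7. HB_3(7) = 2·3 + 1. Bump = 9. G_1 = 8.
G_1 = 8. HB_4(8) = 2·4. Bump = 10. G_2 = 9.
G_2 = 9. HB_5(9) = 5 + 4. Bump = 10. G_3 = 9.

5 + 4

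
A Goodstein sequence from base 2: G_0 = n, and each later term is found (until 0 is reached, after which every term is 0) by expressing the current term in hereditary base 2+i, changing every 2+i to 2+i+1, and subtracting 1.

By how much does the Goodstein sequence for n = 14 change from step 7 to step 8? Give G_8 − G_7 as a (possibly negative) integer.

14 —HB2→ 2^(2 + 1) + 2^2 + 2 —bump→ 3^(3 + 1) + 3^3 + 3 = 111 —(−1)→ 110
110 —HB3→ 3^(3 + 1) + 3^3 + 2 —bump→ 4^(4 + 1) + 4^4 + 2 = 1282 —(−1)→ 1281
1281 —HB4→ 4^(4 + 1) + 4^4 + 1 —bump→ 5^(5 + 1) + 5^5 + 1 = 18751 —(−1)→ 18750
18750 —HB5→ 5^(5 + 1) + 5^5 —bump→ 6^(6 + 1) + 6^6 = 326592 —(−1)→ 326591
326591 —HB6→ 6^(6 + 1) + 5·6^5 + 5·6^4 + 5·6^3 + 5·6^2 + 5·6 + 5 —bump→ 7^(7 + 1) + 5·7^5 + 5·7^4 + 5·7^3 + 5·7^2 + 5·7 + 5 = 5862841 —(−1)→ 5862840
5862840 —HB7→ 7^(7 + 1) + 5·7^5 + 5·7^4 + 5·7^3 + 5·7^2 + 5·7 + 4 —bump→ 8^(8 + 1) + 5·8^5 + 5·8^4 + 5·8^3 + 5·8^2 + 5·8 + 4 = 134404972 —(−1)→ 134404971
134404971 —HB8→ 8^(8 + 1) + 5·8^5 + 5·8^4 + 5·8^3 + 5·8^2 + 5·8 + 3 —bump→ 9^(9 + 1) + 5·9^5 + 5·9^4 + 5·9^3 + 5·9^2 + 5·9 + 3 = 3487116549 —(−1)→ 3487116548
3487116548 —HB9→ 9^(9 + 1) + 5·9^5 + 5·9^4 + 5·9^3 + 5·9^2 + 5·9 + 2 —bump→ 10^(10 + 1) + 5·10^5 + 5·10^4 + 5·10^3 + 5·10^2 + 5·10 + 2 = 100000555552 —(−1)→ 100000555551

96513439003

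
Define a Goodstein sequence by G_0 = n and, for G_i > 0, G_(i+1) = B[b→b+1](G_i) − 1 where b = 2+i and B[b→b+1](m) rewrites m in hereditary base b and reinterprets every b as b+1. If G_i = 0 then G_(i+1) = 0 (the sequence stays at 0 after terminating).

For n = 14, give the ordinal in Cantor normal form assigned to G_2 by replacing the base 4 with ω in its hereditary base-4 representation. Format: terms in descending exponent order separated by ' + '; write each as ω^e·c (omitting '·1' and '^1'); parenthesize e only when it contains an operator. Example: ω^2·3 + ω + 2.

ω^(ω + 1) + ω^ω + 1

(0) 14|_2 = 2^(2 + 1) + 2^2 + 2 ↦ 3^(3 + 1) + 3^3 + 3|_3 = 111 ⇒ 110
(1) 110|_3 = 3^(3 + 1) + 3^3 + 2 ↦ 4^(4 + 1) + 4^4 + 2|_4 = 1282 ⇒ 1281
(2) 1281|_4 = 4^(4 + 1) + 4^4 + 1 ↦ 5^(5 + 1) + 5^5 + 1|_5 = 18751 ⇒ 18750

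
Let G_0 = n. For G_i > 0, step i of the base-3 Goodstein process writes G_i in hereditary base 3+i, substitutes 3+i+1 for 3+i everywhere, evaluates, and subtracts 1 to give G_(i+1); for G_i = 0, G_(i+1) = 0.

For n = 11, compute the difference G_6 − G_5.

4

i=0: 11 = 3^2 + 2 (b=3); 3→4: 4^2 + 2 = 18; 18−1 = 17
i=1: 17 = 4^2 + 1 (b=4); 4→5: 5^2 + 1 = 26; 26−1 = 25
i=2: 25 = 5^2 (b=5); 5→6: 6^2 = 36; 36−1 = 35
i=3: 35 = 5·6 + 5 (b=6); 6→7: 5·7 + 5 = 40; 40−1 = 39
i=4: 39 = 5·7 + 4 (b=7); 7→8: 5·8 + 4 = 44; 44−1 = 43
i=5: 43 = 5·8 + 3 (b=8); 8→9: 5·9 + 3 = 48; 48−1 = 47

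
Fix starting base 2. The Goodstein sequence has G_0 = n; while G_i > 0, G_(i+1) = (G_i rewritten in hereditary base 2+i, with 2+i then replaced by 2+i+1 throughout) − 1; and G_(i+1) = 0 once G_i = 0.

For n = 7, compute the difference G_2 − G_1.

G_0=7  [base 2] 2^2 + 2 + 1  →[2↦3]→  3^3 + 3 + 1 = 31  −1 ⇒ G_1=30
G_1=30  [base 3] 3^3 + 3  →[3↦4]→  4^4 + 4 = 260  −1 ⇒ G_2=259

229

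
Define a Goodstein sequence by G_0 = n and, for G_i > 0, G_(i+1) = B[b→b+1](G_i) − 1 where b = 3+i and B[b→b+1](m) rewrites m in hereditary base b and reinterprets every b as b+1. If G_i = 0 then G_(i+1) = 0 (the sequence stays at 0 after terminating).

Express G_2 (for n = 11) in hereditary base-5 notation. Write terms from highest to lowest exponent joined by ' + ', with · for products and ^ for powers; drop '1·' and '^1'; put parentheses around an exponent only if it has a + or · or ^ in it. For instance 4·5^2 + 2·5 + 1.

G_0=11  [base 3] 3^2 + 2  →[3↦4]→  4^2 + 2 = 18  −1 ⇒ G_1=17
G_1=17  [base 4] 4^2 + 1  →[4↦5]→  5^2 + 1 = 26  −1 ⇒ G_2=25
G_2=25  [base 5] 5^2  →[5↦6]→  6^2 = 36  −1 ⇒ G_3=35

5^2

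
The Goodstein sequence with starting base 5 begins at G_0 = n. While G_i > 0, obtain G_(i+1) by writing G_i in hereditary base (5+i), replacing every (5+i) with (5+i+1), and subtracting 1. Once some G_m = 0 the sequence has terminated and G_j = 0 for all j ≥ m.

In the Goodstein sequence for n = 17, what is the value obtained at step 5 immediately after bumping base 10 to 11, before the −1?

27

(0) 17|_5 = 3·5 + 2 ↦ 3·6 + 2|_6 = 20 ⇒ 19
(1) 19|_6 = 3·6 + 1 ↦ 3·7 + 1|_7 = 22 ⇒ 21
(2) 21|_7 = 3·7 ↦ 3·8|_8 = 24 ⇒ 23
(3) 23|_8 = 2·8 + 7 ↦ 2·9 + 7|_9 = 25 ⇒ 24
(4) 24|_9 = 2·9 + 6 ↦ 2·10 + 6|_10 = 26 ⇒ 25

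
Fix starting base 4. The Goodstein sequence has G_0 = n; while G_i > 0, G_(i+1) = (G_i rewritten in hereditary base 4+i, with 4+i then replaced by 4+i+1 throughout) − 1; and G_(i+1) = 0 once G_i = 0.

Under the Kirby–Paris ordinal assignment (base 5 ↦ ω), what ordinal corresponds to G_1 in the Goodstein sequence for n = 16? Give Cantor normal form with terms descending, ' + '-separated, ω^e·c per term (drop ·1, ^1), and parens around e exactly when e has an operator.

ω·4 + 4

base 4: 16 = 4^2; at 5: 5^2 = 25; next = 24
base 5: 24 = 4·5 + 4; at 6: 4·6 + 4 = 28; next = 27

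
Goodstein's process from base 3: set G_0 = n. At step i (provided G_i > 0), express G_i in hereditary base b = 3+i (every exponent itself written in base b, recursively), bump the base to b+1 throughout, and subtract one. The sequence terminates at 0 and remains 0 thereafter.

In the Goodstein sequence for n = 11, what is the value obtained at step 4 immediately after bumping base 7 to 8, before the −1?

base 3: 11 = 3^2 + 2; at 4: 4^2 + 2 = 18; next = 17
base 4: 17 = 4^2 + 1; at 5: 5^2 + 1 = 26; next = 25
base 5: 25 = 5^2; at 6: 6^2 = 36; next = 35
base 6: 35 = 5·6 + 5; at 7: 5·7 + 5 = 40; next = 39

44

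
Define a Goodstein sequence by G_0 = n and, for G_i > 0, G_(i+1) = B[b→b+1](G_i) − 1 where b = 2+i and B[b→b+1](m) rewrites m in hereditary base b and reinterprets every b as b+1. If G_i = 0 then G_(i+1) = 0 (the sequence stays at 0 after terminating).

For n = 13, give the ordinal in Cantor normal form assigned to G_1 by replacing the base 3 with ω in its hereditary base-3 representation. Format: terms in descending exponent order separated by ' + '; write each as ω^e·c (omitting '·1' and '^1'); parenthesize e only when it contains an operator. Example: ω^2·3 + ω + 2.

(0) 13|_2 = 2^(2 + 1) + 2^2 + 1 ↦ 3^(3 + 1) + 3^3 + 1|_3 = 109 ⇒ 108
(1) 108|_3 = 3^(3 + 1) + 3^3 ↦ 4^(4 + 1) + 4^4|_4 = 1280 ⇒ 1279

ω^(ω + 1) + ω^ω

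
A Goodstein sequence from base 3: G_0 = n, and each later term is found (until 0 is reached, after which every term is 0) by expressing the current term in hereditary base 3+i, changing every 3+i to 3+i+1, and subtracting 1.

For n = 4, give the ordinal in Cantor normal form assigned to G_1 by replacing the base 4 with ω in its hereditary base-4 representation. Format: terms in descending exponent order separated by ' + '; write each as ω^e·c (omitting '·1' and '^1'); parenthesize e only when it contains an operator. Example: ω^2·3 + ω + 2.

ω

step 0: 4 = 3 + 1; sub 4 for 3: 4 + 1; = 5; G_1 = 5−1 = 4
step 1: 4 = 4; sub 5 for 4: 5; = 5; G_2 = 5−1 = 4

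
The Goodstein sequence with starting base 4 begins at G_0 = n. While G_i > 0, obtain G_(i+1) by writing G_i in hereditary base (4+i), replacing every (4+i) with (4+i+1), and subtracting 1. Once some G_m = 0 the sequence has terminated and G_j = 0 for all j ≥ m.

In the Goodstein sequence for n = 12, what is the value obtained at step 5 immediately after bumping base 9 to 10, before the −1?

20

base 4: 12 = 3·4; at 5: 3·5 = 15; next = 14
base 5: 14 = 2·5 + 4; at 6: 2·6 + 4 = 16; next = 15
base 6: 15 = 2·6 + 3; at 7: 2·7 + 3 = 17; next = 16
base 7: 16 = 2·7 + 2; at 8: 2·8 + 2 = 18; next = 17
base 8: 17 = 2·8 + 1; at 9: 2·9 + 1 = 19; next = 18
base 9: 18 = 2·9; at 10: 2·10 = 20; next = 19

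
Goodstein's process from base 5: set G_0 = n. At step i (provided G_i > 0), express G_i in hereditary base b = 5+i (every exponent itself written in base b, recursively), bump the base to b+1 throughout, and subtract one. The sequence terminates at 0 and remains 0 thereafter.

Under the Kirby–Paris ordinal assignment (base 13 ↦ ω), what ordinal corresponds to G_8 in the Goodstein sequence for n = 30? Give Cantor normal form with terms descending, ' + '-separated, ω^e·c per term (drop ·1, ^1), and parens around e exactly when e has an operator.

ω·11 + 10

i=0: 30 = 5^2 + 5 (b=5); 5→6: 6^2 + 6 = 42; 42−1 = 41
i=1: 41 = 6^2 + 5 (b=6); 6→7: 7^2 + 5 = 54; 54−1 = 53
i=2: 53 = 7^2 + 4 (b=7); 7→8: 8^2 + 4 = 68; 68−1 = 67
i=3: 67 = 8^2 + 3 (b=8); 8→9: 9^2 + 3 = 84; 84−1 = 83
i=4: 83 = 9^2 + 2 (b=9); 9→10: 10^2 + 2 = 102; 102−1 = 101
i=5: 101 = 10^2 + 1 (b=10); 10→11: 11^2 + 1 = 122; 122−1 = 121
i=6: 121 = 11^2 (b=11); 11→12: 12^2 = 144; 144−1 = 143
i=7: 143 = 11·12 + 11 (b=12); 12→13: 11·13 + 11 = 154; 154−1 = 153
i=8: 153 = 11·13 + 10 (b=13); 13→14: 11·14 + 10 = 164; 164−1 = 163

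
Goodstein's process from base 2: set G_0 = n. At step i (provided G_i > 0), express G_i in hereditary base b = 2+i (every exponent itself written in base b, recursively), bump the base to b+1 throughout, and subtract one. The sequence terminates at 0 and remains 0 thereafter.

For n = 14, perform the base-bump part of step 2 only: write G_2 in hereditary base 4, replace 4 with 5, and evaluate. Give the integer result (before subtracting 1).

14 —HB2→ 2^(2 + 1) + 2^2 + 2 —bump→ 3^(3 + 1) + 3^3 + 3 = 111 —(−1)→ 110
110 —HB3→ 3^(3 + 1) + 3^3 + 2 —bump→ 4^(4 + 1) + 4^4 + 2 = 1282 —(−1)→ 1281

18751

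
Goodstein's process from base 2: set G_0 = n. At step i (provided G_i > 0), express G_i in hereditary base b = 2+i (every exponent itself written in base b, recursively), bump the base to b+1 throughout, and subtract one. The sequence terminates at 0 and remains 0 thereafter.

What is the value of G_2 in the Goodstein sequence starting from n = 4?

i=0: 4 = 2^2 (b=2); 2→3: 3^3 = 27; 27−1 = 26
i=1: 26 = 2·3^2 + 2·3 + 2 (b=3); 3→4: 2·4^2 + 2·4 + 2 = 42; 42−1 = 41
i=2: 41 = 2·4^2 + 2·4 + 1 (b=4); 4→5: 2·5^2 + 2·5 + 1 = 61; 61−1 = 60

41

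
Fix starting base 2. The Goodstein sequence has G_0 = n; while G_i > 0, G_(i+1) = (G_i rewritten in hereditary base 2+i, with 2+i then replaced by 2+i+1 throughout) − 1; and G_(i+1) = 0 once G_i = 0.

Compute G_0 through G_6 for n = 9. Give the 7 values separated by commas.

base 2: 9 = 2^(2 + 1) + 1; at 3: 3^(3 + 1) + 1 = 82; next = 81
base 3: 81 = 3^(3 + 1); at 4: 4^(4 + 1) = 1024; next = 1023
base 4: 1023 = 3·4^4 + 3·4^3 + 3·4^2 + 3·4 + 3; at 5: 3·5^5 + 3·5^3 + 3·5^2 + 3·5 + 3 = 9843; next = 9842
base 5: 9842 = 3·5^5 + 3·5^3 + 3·5^2 + 3·5 + 2; at 6: 3·6^6 + 3·6^3 + 3·6^2 + 3·6 + 2 = 140744; next = 140743
base 6: 140743 = 3·6^6 + 3·6^3 + 3·6^2 + 3·6 + 1; at 7: 3·7^7 + 3·7^3 + 3·7^2 + 3·7 + 1 = 2471827; next = 2471826
base 7: 2471826 = 3·7^7 + 3·7^3 + 3·7^2 + 3·7; at 8: 3·8^8 + 3·8^3 + 3·8^2 + 3·8 = 50333400; next = 50333399

9, 81, 1023, 9842, 140743, 2471826, 50333399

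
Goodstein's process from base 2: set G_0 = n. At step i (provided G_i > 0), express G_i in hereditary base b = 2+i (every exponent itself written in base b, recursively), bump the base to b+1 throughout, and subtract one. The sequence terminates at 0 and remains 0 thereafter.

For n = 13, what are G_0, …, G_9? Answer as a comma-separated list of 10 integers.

13, 108, 1279, 16092, 280711, 5765998, 134219479, 3486786855, 100000003325, 3138428381103

G_0 = 13. HB_2(13) = 2^(2 + 1) + 2^2 + 1. Bump = 109. G_1 = 108.
G_1 = 108. HB_3(108) = 3^(3 + 1) + 3^3. Bump = 1280. G_2 = 1279.
G_2 = 1279. HB_4(1279) = 4^(4 + 1) + 3·4^3 + 3·4^2 + 3·4 + 3. Bump = 16093. G_3 = 16092.
G_3 = 16092. HB_5(16092) = 5^(5 + 1) + 3·5^3 + 3·5^2 + 3·5 + 2. Bump = 280712. G_4 = 280711.
G_4 = 280711. HB_6(280711) = 6^(6 + 1) + 3·6^3 + 3·6^2 + 3·6 + 1. Bump = 5765999. G_5 = 5765998.
G_5 = 5765998. HB_7(5765998) = 7^(7 + 1) + 3·7^3 + 3·7^2 + 3·7. Bump = 134219480. G_6 = 134219479.
G_6 = 134219479. HB_8(134219479) = 8^(8 + 1) + 3·8^3 + 3·8^2 + 2·8 + 7. Bump = 3486786856. G_7 = 3486786855.
G_7 = 3486786855. HB_9(3486786855) = 9^(9 + 1) + 3·9^3 + 3·9^2 + 2·9 + 6. Bump = 100000003326. G_8 = 100000003325.
G_8 = 100000003325. HB_10(100000003325) = 10^(10 + 1) + 3·10^3 + 3·10^2 + 2·10 + 5. Bump = 3138428381104. G_9 = 3138428381103.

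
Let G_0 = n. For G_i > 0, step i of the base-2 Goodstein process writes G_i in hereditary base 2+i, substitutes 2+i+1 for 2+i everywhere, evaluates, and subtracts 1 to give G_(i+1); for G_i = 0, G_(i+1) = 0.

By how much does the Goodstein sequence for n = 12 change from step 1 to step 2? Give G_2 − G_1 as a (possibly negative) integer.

958

G_0 = 12. HB_2(12) = 2^(2 + 1) + 2^2. Bump = 108. G_1 = 107.
G_1 = 107. HB_3(107) = 3^(3 + 1) + 2·3^2 + 2·3 + 2. Bump = 1066. G_2 = 1065.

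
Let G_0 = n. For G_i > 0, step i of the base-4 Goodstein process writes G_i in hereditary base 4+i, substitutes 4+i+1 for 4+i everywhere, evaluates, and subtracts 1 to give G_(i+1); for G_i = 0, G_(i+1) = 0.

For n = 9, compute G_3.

11

step 0: 9 = 2·4 + 1; sub 5 for 4: 2·5 + 1; = 11; G_1 = 11−1 = 10
step 1: 10 = 2·5; sub 6 for 5: 2·6; = 12; G_2 = 12−1 = 11
step 2: 11 = 6 + 5; sub 7 for 6: 7 + 5; = 12; G_3 = 12−1 = 11
step 3: 11 = 7 + 4; sub 8 for 7: 8 + 4; = 12; G_4 = 12−1 = 11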